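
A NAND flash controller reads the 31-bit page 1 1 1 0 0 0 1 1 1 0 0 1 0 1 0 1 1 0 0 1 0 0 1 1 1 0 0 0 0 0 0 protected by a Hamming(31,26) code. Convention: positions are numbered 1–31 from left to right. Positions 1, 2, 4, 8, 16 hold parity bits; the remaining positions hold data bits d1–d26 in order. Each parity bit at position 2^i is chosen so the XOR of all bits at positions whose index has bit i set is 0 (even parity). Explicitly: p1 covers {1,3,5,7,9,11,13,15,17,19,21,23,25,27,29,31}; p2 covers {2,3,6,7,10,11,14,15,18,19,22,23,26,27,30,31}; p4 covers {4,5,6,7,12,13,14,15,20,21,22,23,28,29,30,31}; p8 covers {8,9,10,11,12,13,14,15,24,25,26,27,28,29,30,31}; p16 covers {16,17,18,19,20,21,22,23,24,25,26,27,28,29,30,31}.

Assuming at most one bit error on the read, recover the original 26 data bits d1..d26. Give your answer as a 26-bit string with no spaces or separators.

s1 (pos 1,3,5,7,9,11,13,15,17,19,21,23,25,27,29,31): 1⊕1⊕0⊕1⊕1⊕0⊕0⊕0⊕1⊕0⊕0⊕1⊕1⊕0⊕0⊕0 = 1
s2 (pos 2,3,6,7,10,11,14,15,18,19,22,23,26,27,30,31): 1⊕1⊕0⊕1⊕0⊕0⊕1⊕0⊕0⊕0⊕0⊕1⊕0⊕0⊕0⊕0 = 1
s4 (pos 4,5,6,7,12,13,14,15,20,21,22,23,28,29,30,31): 0⊕0⊕0⊕1⊕1⊕0⊕1⊕0⊕1⊕0⊕0⊕1⊕0⊕0⊕0⊕0 = 1
s8 (pos 8,9,10,11,12,13,14,15,24,25,26,27,28,29,30,31): 1⊕1⊕0⊕0⊕1⊕0⊕1⊕0⊕1⊕1⊕0⊕0⊕0⊕0⊕0⊕0 = 0
s16 (pos 16,17,18,19,20,21,22,23,24,25,26,27,28,29,30,31): 1⊕1⊕0⊕0⊕1⊕0⊕0⊕1⊕1⊕1⊕0⊕0⊕0⊕0⊕0⊕0 = 0
Syndrome s16…s1 = 00111 → error at position 7.
Flip position 7: 1110001110010101100100111000000 → 1110000110010101100100111000000
Read data bits from positions 3,5,6,7,9,10,11,12,13,14,15,17,18,19,20,21,22,23,24,25,26,27,28,29,30,31: 10001001010100100111000000

10001001010100100111000000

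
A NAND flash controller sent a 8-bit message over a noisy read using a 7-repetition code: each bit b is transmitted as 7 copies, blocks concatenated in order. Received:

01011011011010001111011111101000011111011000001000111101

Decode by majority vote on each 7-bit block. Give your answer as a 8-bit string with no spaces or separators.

Block 1 (0101101): 4 ones → 1
Block 2 (1011010): 4 ones → 1
Block 3 (0011110): 4 ones → 1
Block 4 (1111110): 6 ones → 1
Block 5 (1000011): 3 ones → 0
Block 6 (1110110): 5 ones → 1
Block 7 (0000100): 1 one → 0
Block 8 (0111101): 5 ones → 1

11110101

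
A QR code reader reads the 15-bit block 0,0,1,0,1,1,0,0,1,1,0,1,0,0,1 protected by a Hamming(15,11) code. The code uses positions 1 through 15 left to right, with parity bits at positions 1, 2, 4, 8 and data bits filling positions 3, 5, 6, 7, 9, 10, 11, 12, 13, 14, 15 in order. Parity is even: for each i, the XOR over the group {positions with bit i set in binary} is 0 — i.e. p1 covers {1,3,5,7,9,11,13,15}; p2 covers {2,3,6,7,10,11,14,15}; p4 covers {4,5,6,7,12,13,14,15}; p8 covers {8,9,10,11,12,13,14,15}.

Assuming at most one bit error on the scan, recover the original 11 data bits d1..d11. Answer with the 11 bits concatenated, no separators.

s1 (pos 1,3,5,7,9,11,13,15): 0⊕1⊕1⊕0⊕1⊕0⊕0⊕1 = 0
s2 (pos 2,3,6,7,10,11,14,15): 0⊕1⊕1⊕0⊕1⊕0⊕0⊕1 = 0
s4 (pos 4,5,6,7,12,13,14,15): 0⊕1⊕1⊕0⊕1⊕0⊕0⊕1 = 0
s8 (pos 8,9,10,11,12,13,14,15): 0⊕1⊕1⊕0⊕1⊕0⊕0⊕1 = 0
Syndrome s8…s1 = 0000 → no error.
Read data bits from positions 3,5,6,7,9,10,11,12,13,14,15: 11101101001

11101101001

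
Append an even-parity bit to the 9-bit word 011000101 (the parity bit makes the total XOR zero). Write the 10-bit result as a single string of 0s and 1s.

XOR of the 9 data bits: 0⊕1⊕1⊕0⊕0⊕0⊕1⊕0⊕1 = 0
Parity bit = 0 (so all 10 bits XOR to 0).

0110001010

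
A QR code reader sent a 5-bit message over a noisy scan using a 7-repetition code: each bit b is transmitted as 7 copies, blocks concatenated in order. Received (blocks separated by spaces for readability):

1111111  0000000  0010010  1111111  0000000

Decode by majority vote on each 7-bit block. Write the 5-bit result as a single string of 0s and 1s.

10010

Block 1 (1111111): 7 ones → 1
Block 2 (0000000): 0 ones → 0
Block 3 (0010010): 2 ones → 0
Block 4 (1111111): 7 ones → 1
Block 5 (0000000): 0 ones → 0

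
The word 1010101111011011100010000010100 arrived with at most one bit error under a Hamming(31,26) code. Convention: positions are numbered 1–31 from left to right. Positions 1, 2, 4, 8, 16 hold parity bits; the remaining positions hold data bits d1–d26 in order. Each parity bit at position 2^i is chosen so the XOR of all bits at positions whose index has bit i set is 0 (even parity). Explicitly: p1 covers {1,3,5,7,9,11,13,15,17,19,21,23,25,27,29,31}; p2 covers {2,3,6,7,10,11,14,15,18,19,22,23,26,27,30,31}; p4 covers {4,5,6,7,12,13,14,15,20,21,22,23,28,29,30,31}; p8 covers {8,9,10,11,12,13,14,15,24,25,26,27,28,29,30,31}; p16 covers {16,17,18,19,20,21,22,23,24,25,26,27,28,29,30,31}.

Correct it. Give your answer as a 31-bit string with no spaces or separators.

s1 (pos 1,3,5,7,9,11,13,15,17,19,21,23,25,27,29,31): 1⊕1⊕1⊕1⊕1⊕0⊕1⊕1⊕1⊕0⊕1⊕0⊕0⊕1⊕1⊕0 = 1
s2 (pos 2,3,6,7,10,11,14,15,18,19,22,23,26,27,30,31): 0⊕1⊕0⊕1⊕1⊕0⊕0⊕1⊕0⊕0⊕0⊕0⊕0⊕1⊕0⊕0 = 1
s4 (pos 4,5,6,7,12,13,14,15,20,21,22,23,28,29,30,31): 0⊕1⊕0⊕1⊕1⊕1⊕0⊕1⊕0⊕1⊕0⊕0⊕0⊕1⊕0⊕0 = 1
s8 (pos 8,9,10,11,12,13,14,15,24,25,26,27,28,29,30,31): 1⊕1⊕1⊕0⊕1⊕1⊕0⊕1⊕0⊕0⊕0⊕1⊕0⊕1⊕0⊕0 = 0
s16 (pos 16,17,18,19,20,21,22,23,24,25,26,27,28,29,30,31): 1⊕1⊕0⊕0⊕0⊕1⊕0⊕0⊕0⊕0⊕0⊕1⊕0⊕1⊕0⊕0 = 1
Syndrome s16…s1 = 10111 → error at position 23.
Flip position 23: 1010101111011011100010000010100 → 1010101111011011100010100010100

1010101111011011100010100010100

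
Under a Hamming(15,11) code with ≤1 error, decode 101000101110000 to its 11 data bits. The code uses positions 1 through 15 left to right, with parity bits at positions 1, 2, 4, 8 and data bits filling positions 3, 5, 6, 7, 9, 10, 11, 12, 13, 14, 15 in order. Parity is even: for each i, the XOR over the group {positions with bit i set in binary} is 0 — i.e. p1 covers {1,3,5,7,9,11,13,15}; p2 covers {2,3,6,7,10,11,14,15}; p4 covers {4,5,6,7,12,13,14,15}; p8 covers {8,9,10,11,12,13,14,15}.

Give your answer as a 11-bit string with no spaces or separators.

10011110100

s1 (pos 1,3,5,7,9,11,13,15): 1⊕1⊕0⊕1⊕1⊕1⊕0⊕0 = 1
s2 (pos 2,3,6,7,10,11,14,15): 0⊕1⊕0⊕1⊕1⊕1⊕0⊕0 = 0
s4 (pos 4,5,6,7,12,13,14,15): 0⊕0⊕0⊕1⊕0⊕0⊕0⊕0 = 1
s8 (pos 8,9,10,11,12,13,14,15): 0⊕1⊕1⊕1⊕0⊕0⊕0⊕0 = 1
Syndrome s8…s1 = 1101 → error at position 13.
Flip position 13: 101000101110000 → 101000101110100
Read data bits from positions 3,5,6,7,9,10,11,12,13,14,15: 10011110100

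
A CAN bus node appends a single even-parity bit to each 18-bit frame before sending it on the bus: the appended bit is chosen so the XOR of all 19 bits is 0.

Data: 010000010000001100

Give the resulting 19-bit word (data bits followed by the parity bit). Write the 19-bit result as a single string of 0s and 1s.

0100000100000011000

XOR of the 18 data bits: 0⊕1⊕0⊕0⊕0⊕0⊕0⊕1⊕0⊕0⊕0⊕0⊕0⊕0⊕1⊕1⊕0⊕0 = 0
Parity bit = 0 (so all 19 bits XOR to 0).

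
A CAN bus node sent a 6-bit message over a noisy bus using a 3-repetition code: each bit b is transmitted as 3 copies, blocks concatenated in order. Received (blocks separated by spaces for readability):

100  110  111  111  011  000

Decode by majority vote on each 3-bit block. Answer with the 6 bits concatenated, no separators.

Block 1 (100): 1 one → 0
Block 2 (110): 2 ones → 1
Block 3 (111): 3 ones → 1
Block 4 (111): 3 ones → 1
Block 5 (011): 2 ones → 1
Block 6 (000): 0 ones → 0

011110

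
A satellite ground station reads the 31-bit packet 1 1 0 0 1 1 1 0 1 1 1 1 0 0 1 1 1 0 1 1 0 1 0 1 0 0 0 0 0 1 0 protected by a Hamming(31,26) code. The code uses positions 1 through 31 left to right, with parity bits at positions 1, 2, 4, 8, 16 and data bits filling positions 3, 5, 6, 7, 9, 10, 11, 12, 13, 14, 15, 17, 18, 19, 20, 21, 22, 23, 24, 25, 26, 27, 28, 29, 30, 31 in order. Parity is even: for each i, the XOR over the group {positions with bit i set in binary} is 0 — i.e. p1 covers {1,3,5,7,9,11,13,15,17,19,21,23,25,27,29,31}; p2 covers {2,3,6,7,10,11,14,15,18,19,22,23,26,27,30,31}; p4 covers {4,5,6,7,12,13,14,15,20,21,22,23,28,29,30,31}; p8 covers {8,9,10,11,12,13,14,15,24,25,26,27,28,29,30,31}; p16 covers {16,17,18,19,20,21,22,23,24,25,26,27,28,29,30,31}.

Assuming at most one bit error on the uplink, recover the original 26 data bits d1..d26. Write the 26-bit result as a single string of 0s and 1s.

s1 (pos 1,3,5,7,9,11,13,15,17,19,21,23,25,27,29,31): 1⊕0⊕1⊕1⊕1⊕1⊕0⊕1⊕1⊕1⊕0⊕0⊕0⊕0⊕0⊕0 = 0
s2 (pos 2,3,6,7,10,11,14,15,18,19,22,23,26,27,30,31): 1⊕0⊕1⊕1⊕1⊕1⊕0⊕1⊕0⊕1⊕1⊕0⊕0⊕0⊕1⊕0 = 1
s4 (pos 4,5,6,7,12,13,14,15,20,21,22,23,28,29,30,31): 0⊕1⊕1⊕1⊕1⊕0⊕0⊕1⊕1⊕0⊕1⊕0⊕0⊕0⊕1⊕0 = 0
s8 (pos 8,9,10,11,12,13,14,15,24,25,26,27,28,29,30,31): 0⊕1⊕1⊕1⊕1⊕0⊕0⊕1⊕1⊕0⊕0⊕0⊕0⊕0⊕1⊕0 = 1
s16 (pos 16,17,18,19,20,21,22,23,24,25,26,27,28,29,30,31): 1⊕1⊕0⊕1⊕1⊕0⊕1⊕0⊕1⊕0⊕0⊕0⊕0⊕0⊕1⊕0 = 1
Syndrome s16…s1 = 11010 → error at position 26.
Flip position 26: 1100111011110011101101010000010 → 1100111011110011101101010100010
Read data bits from positions 3,5,6,7,9,10,11,12,13,14,15,17,18,19,20,21,22,23,24,25,26,27,28,29,30,31: 01111111001101101010100010

01111111001101101010100010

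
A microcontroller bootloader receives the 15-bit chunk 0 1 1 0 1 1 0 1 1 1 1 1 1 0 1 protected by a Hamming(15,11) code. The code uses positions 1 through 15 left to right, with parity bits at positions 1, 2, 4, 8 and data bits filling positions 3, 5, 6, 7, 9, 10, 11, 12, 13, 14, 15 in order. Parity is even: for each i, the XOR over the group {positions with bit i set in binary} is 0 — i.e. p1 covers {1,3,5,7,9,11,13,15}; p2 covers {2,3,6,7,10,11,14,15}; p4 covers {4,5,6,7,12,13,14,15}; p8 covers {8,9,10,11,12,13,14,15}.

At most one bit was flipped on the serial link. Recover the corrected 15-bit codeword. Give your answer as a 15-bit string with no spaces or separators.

011011011110101

s1 (pos 1,3,5,7,9,11,13,15): 0⊕1⊕1⊕0⊕1⊕1⊕1⊕1 = 0
s2 (pos 2,3,6,7,10,11,14,15): 1⊕1⊕1⊕0⊕1⊕1⊕0⊕1 = 0
s4 (pos 4,5,6,7,12,13,14,15): 0⊕1⊕1⊕0⊕1⊕1⊕0⊕1 = 1
s8 (pos 8,9,10,11,12,13,14,15): 1⊕1⊕1⊕1⊕1⊕1⊕0⊕1 = 1
Syndrome s8…s1 = 1100 → error at position 12.
Flip position 12: 011011011111101 → 011011011110101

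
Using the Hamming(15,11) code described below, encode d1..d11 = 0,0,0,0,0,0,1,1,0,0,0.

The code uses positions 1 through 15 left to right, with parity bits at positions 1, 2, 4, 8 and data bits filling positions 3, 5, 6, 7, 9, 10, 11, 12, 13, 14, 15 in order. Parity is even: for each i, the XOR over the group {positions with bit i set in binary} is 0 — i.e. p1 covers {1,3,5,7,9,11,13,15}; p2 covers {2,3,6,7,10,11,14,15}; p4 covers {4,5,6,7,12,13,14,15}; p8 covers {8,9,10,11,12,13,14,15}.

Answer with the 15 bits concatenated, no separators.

Place data at non-parity positions: p1 p2 0 p4 0 0 0 p8 0 0 1 1 0 0 0
p1 (pos 1,3,5,7,9,11,13,15): XOR of data positions = 0⊕0⊕0⊕0⊕1⊕0⊕0 = 1
p2 (pos 2,3,6,7,10,11,14,15): XOR of data positions = 0⊕0⊕0⊕0⊕1⊕0⊕0 = 1
p4 (pos 4,5,6,7,12,13,14,15): XOR of data positions = 0⊕0⊕0⊕1⊕0⊕0⊕0 = 1
p8 (pos 8,9,10,11,12,13,14,15): XOR of data positions = 0⊕0⊕1⊕1⊕0⊕0⊕0 = 0
Codeword: 110100000011000

110100000011000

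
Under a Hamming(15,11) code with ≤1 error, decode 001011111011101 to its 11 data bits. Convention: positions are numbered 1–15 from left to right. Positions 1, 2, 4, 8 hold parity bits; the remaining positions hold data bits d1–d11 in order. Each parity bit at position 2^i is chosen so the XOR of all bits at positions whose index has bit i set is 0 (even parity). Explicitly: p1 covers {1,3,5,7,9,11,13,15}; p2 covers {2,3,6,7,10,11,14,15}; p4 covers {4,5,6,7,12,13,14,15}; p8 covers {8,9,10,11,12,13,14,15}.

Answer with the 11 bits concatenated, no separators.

s1 (pos 1,3,5,7,9,11,13,15): 0⊕1⊕1⊕1⊕1⊕1⊕1⊕1 = 1
s2 (pos 2,3,6,7,10,11,14,15): 0⊕1⊕1⊕1⊕0⊕1⊕0⊕1 = 1
s4 (pos 4,5,6,7,12,13,14,15): 0⊕1⊕1⊕1⊕1⊕1⊕0⊕1 = 0
s8 (pos 8,9,10,11,12,13,14,15): 1⊕1⊕0⊕1⊕1⊕1⊕0⊕1 = 0
Syndrome s8…s1 = 0011 → error at position 3.
Flip position 3: 001011111011101 → 000011111011101
Read data bits from positions 3,5,6,7,9,10,11,12,13,14,15: 01111011101

01111011101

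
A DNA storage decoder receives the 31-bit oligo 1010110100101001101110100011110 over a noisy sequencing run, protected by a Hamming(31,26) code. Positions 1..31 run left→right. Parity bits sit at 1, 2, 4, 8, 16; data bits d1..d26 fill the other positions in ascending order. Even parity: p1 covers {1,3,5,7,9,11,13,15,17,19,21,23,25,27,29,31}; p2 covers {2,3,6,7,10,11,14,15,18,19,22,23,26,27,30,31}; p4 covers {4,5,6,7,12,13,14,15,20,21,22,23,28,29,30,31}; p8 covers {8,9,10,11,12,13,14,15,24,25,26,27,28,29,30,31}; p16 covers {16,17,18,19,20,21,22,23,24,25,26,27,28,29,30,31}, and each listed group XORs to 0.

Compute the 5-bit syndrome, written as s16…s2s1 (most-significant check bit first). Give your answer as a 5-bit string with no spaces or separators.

01111

s1 (pos 1,3,5,7,9,11,13,15,17,19,21,23,25,27,29,31): 1⊕1⊕1⊕0⊕0⊕1⊕1⊕0⊕1⊕1⊕1⊕1⊕0⊕1⊕1⊕0 = 1
s2 (pos 2,3,6,7,10,11,14,15,18,19,22,23,26,27,30,31): 0⊕1⊕1⊕0⊕0⊕1⊕0⊕0⊕0⊕1⊕0⊕1⊕0⊕1⊕1⊕0 = 1
s4 (pos 4,5,6,7,12,13,14,15,20,21,22,23,28,29,30,31): 0⊕1⊕1⊕0⊕0⊕1⊕0⊕0⊕1⊕1⊕0⊕1⊕1⊕1⊕1⊕0 = 1
s8 (pos 8,9,10,11,12,13,14,15,24,25,26,27,28,29,30,31): 1⊕0⊕0⊕1⊕0⊕1⊕0⊕0⊕0⊕0⊕0⊕1⊕1⊕1⊕1⊕0 = 1
s16 (pos 16,17,18,19,20,21,22,23,24,25,26,27,28,29,30,31): 1⊕1⊕0⊕1⊕1⊕1⊕0⊕1⊕0⊕0⊕0⊕1⊕1⊕1⊕1⊕0 = 0
Syndrome s16…s1 = 01111 → error at position 15.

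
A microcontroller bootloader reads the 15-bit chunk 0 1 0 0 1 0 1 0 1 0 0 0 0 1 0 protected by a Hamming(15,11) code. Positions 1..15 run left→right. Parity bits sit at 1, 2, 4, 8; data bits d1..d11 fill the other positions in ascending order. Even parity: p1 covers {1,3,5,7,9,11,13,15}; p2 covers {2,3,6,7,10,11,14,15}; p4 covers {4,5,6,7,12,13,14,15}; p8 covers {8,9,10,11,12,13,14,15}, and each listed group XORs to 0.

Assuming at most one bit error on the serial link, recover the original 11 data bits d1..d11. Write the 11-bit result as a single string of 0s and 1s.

s1 (pos 1,3,5,7,9,11,13,15): 0⊕0⊕1⊕1⊕1⊕0⊕0⊕0 = 1
s2 (pos 2,3,6,7,10,11,14,15): 1⊕0⊕0⊕1⊕0⊕0⊕1⊕0 = 1
s4 (pos 4,5,6,7,12,13,14,15): 0⊕1⊕0⊕1⊕0⊕0⊕1⊕0 = 1
s8 (pos 8,9,10,11,12,13,14,15): 0⊕1⊕0⊕0⊕0⊕0⊕1⊕0 = 0
Syndrome s8…s1 = 0111 → error at position 7.
Flip position 7: 010010101000010 → 010010001000010
Read data bits from positions 3,5,6,7,9,10,11,12,13,14,15: 01001000010

01001000010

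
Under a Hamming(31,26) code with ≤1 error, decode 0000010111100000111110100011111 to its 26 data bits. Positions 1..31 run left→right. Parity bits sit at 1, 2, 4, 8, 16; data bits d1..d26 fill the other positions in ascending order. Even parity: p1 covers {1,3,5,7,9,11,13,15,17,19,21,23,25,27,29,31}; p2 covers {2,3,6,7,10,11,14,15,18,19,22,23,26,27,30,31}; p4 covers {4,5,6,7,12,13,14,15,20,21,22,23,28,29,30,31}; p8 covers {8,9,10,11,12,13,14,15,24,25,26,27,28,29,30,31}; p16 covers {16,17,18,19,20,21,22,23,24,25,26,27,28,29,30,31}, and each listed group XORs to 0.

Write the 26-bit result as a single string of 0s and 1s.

s1 (pos 1,3,5,7,9,11,13,15,17,19,21,23,25,27,29,31): 0⊕0⊕0⊕0⊕1⊕1⊕0⊕0⊕1⊕1⊕1⊕1⊕0⊕1⊕1⊕1 = 1
s2 (pos 2,3,6,7,10,11,14,15,18,19,22,23,26,27,30,31): 0⊕0⊕1⊕0⊕1⊕1⊕0⊕0⊕1⊕1⊕0⊕1⊕0⊕1⊕1⊕1 = 1
s4 (pos 4,5,6,7,12,13,14,15,20,21,22,23,28,29,30,31): 0⊕0⊕1⊕0⊕0⊕0⊕0⊕0⊕1⊕1⊕0⊕1⊕1⊕1⊕1⊕1 = 0
s8 (pos 8,9,10,11,12,13,14,15,24,25,26,27,28,29,30,31): 1⊕1⊕1⊕1⊕0⊕0⊕0⊕0⊕0⊕0⊕0⊕1⊕1⊕1⊕1⊕1 = 1
s16 (pos 16,17,18,19,20,21,22,23,24,25,26,27,28,29,30,31): 0⊕1⊕1⊕1⊕1⊕1⊕0⊕1⊕0⊕0⊕0⊕1⊕1⊕1⊕1⊕1 = 1
Syndrome s16…s1 = 11011 → error at position 27.
Flip position 27: 0000010111100000111110100011111 → 0000010111100000111110100001111
Read data bits from positions 3,5,6,7,9,10,11,12,13,14,15,17,18,19,20,21,22,23,24,25,26,27,28,29,30,31: 00101110000111110100001111

00101110000111110100001111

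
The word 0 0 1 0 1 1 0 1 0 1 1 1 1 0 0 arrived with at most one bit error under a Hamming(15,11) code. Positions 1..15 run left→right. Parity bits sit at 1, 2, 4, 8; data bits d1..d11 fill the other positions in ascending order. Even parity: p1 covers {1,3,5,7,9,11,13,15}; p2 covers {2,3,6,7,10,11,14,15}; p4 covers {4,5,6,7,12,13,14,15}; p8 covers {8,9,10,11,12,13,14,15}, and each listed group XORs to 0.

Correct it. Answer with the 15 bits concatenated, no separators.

001011000111100

s1 (pos 1,3,5,7,9,11,13,15): 0⊕1⊕1⊕0⊕0⊕1⊕1⊕0 = 0
s2 (pos 2,3,6,7,10,11,14,15): 0⊕1⊕1⊕0⊕1⊕1⊕0⊕0 = 0
s4 (pos 4,5,6,7,12,13,14,15): 0⊕1⊕1⊕0⊕1⊕1⊕0⊕0 = 0
s8 (pos 8,9,10,11,12,13,14,15): 1⊕0⊕1⊕1⊕1⊕1⊕0⊕0 = 1
Syndrome s8…s1 = 1000 → error at position 8.
Flip position 8: 001011010111100 → 001011000111100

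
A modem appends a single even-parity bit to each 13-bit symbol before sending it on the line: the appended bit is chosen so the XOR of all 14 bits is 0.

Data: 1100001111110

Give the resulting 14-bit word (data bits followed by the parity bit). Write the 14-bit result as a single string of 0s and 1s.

11000011111100

XOR of the 13 data bits: 1⊕1⊕0⊕0⊕0⊕0⊕1⊕1⊕1⊕1⊕1⊕1⊕0 = 0
Parity bit = 0 (so all 14 bits XOR to 0).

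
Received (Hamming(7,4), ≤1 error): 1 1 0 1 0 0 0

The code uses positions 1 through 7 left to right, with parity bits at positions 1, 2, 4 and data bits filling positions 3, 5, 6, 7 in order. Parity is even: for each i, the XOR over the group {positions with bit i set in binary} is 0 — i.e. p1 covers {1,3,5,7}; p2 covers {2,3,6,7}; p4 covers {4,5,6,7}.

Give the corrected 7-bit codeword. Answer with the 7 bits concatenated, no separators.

s1 (pos 1,3,5,7): 1⊕0⊕0⊕0 = 1
s2 (pos 2,3,6,7): 1⊕0⊕0⊕0 = 1
s4 (pos 4,5,6,7): 1⊕0⊕0⊕0 = 1
Syndrome s4…s1 = 111 → error at position 7.
Flip position 7: 1101000 → 1101001

1101001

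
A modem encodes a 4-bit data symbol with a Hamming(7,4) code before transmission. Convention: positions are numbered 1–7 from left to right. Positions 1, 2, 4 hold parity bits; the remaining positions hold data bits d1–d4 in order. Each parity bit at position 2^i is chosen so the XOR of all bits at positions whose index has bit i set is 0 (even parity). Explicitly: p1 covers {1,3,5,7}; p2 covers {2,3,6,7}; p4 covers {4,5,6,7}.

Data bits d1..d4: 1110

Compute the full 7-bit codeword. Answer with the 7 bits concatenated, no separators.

0010110

Place data at non-parity positions: p1 p2 1 p4 1 1 0
p1 (pos 1,3,5,7): XOR of data positions = 1⊕1⊕0 = 0
p2 (pos 2,3,6,7): XOR of data positions = 1⊕1⊕0 = 0
p4 (pos 4,5,6,7): XOR of data positions = 1⊕1⊕0 = 0
Codeword: 0010110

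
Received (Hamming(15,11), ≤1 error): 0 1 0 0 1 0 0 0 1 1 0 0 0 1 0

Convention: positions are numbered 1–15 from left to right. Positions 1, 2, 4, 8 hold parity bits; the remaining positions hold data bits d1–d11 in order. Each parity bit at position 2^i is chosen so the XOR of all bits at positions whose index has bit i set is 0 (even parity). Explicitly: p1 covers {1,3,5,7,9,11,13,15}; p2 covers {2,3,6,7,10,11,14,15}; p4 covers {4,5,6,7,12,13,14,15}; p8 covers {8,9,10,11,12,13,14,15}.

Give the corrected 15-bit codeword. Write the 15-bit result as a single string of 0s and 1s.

010010001000010

s1 (pos 1,3,5,7,9,11,13,15): 0⊕0⊕1⊕0⊕1⊕0⊕0⊕0 = 0
s2 (pos 2,3,6,7,10,11,14,15): 1⊕0⊕0⊕0⊕1⊕0⊕1⊕0 = 1
s4 (pos 4,5,6,7,12,13,14,15): 0⊕1⊕0⊕0⊕0⊕0⊕1⊕0 = 0
s8 (pos 8,9,10,11,12,13,14,15): 0⊕1⊕1⊕0⊕0⊕0⊕1⊕0 = 1
Syndrome s8…s1 = 1010 → error at position 10.
Flip position 10: 010010001100010 → 010010001000010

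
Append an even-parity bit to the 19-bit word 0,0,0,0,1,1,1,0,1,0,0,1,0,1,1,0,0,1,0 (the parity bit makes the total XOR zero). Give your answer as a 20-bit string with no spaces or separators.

XOR of the 19 data bits: 0⊕0⊕0⊕0⊕1⊕1⊕1⊕0⊕1⊕0⊕0⊕1⊕0⊕1⊕1⊕0⊕0⊕1⊕0 = 0
Parity bit = 0 (so all 20 bits XOR to 0).

00001110100101100100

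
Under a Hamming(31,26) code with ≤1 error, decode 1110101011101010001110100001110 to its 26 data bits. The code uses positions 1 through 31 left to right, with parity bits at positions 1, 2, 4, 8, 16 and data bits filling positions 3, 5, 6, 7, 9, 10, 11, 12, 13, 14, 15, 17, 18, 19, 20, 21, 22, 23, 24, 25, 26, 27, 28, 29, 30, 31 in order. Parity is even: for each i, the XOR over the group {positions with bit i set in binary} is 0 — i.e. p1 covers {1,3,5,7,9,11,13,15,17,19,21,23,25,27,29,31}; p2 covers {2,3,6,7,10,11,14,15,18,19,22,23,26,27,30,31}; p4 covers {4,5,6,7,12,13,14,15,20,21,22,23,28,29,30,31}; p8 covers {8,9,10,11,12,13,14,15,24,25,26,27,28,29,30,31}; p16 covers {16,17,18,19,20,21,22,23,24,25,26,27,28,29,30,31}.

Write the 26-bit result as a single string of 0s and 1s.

11011110101011110100001110

s1 (pos 1,3,5,7,9,11,13,15,17,19,21,23,25,27,29,31): 1⊕1⊕1⊕1⊕1⊕1⊕1⊕1⊕0⊕1⊕1⊕1⊕0⊕0⊕1⊕0 = 0
s2 (pos 2,3,6,7,10,11,14,15,18,19,22,23,26,27,30,31): 1⊕1⊕0⊕1⊕1⊕1⊕0⊕1⊕0⊕1⊕0⊕1⊕0⊕0⊕1⊕0 = 1
s4 (pos 4,5,6,7,12,13,14,15,20,21,22,23,28,29,30,31): 0⊕1⊕0⊕1⊕0⊕1⊕0⊕1⊕1⊕1⊕0⊕1⊕1⊕1⊕1⊕0 = 0
s8 (pos 8,9,10,11,12,13,14,15,24,25,26,27,28,29,30,31): 0⊕1⊕1⊕1⊕0⊕1⊕0⊕1⊕0⊕0⊕0⊕0⊕1⊕1⊕1⊕0 = 0
s16 (pos 16,17,18,19,20,21,22,23,24,25,26,27,28,29,30,31): 0⊕0⊕0⊕1⊕1⊕1⊕0⊕1⊕0⊕0⊕0⊕0⊕1⊕1⊕1⊕0 = 1
Syndrome s16…s1 = 10010 → error at position 18.
Flip position 18: 1110101011101010001110100001110 → 1110101011101010011110100001110
Read data bits from positions 3,5,6,7,9,10,11,12,13,14,15,17,18,19,20,21,22,23,24,25,26,27,28,29,30,31: 11011110101011110100001110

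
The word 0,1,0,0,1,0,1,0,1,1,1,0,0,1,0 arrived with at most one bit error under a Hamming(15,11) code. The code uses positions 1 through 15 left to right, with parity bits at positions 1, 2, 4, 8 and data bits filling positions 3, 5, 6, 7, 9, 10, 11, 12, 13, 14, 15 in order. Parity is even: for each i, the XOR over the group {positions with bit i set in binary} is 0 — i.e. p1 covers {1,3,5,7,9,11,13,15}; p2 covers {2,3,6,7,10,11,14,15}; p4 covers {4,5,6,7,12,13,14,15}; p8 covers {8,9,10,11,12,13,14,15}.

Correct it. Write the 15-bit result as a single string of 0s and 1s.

s1 (pos 1,3,5,7,9,11,13,15): 0⊕0⊕1⊕1⊕1⊕1⊕0⊕0 = 0
s2 (pos 2,3,6,7,10,11,14,15): 1⊕0⊕0⊕1⊕1⊕1⊕1⊕0 = 1
s4 (pos 4,5,6,7,12,13,14,15): 0⊕1⊕0⊕1⊕0⊕0⊕1⊕0 = 1
s8 (pos 8,9,10,11,12,13,14,15): 0⊕1⊕1⊕1⊕0⊕0⊕1⊕0 = 0
Syndrome s8…s1 = 0110 → error at position 6.
Flip position 6: 010010101110010 → 010011101110010

010011101110010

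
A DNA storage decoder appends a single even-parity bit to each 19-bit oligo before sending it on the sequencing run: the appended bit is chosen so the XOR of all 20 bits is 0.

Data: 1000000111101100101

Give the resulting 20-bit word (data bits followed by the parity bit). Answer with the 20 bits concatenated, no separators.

XOR of the 19 data bits: 1⊕0⊕0⊕0⊕0⊕0⊕0⊕1⊕1⊕1⊕1⊕0⊕1⊕1⊕0⊕0⊕1⊕0⊕1 = 1
Parity bit = 1 (so all 20 bits XOR to 0).

10000001111011001011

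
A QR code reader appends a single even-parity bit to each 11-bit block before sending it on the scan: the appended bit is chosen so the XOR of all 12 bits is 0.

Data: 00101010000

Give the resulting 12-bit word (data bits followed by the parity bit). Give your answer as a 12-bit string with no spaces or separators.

001010100001

XOR of the 11 data bits: 0⊕0⊕1⊕0⊕1⊕0⊕1⊕0⊕0⊕0⊕0 = 1
Parity bit = 1 (so all 12 bits XOR to 0).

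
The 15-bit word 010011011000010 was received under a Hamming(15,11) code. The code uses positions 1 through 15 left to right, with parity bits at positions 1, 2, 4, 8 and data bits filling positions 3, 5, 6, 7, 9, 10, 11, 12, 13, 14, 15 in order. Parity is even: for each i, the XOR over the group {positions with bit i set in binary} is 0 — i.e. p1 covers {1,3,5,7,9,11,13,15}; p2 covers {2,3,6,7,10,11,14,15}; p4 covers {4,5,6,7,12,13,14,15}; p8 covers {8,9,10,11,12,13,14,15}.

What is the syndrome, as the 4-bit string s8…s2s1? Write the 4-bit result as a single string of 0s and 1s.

s1 (pos 1,3,5,7,9,11,13,15): 0⊕0⊕1⊕0⊕1⊕0⊕0⊕0 = 0
s2 (pos 2,3,6,7,10,11,14,15): 1⊕0⊕1⊕0⊕0⊕0⊕1⊕0 = 1
s4 (pos 4,5,6,7,12,13,14,15): 0⊕1⊕1⊕0⊕0⊕0⊕1⊕0 = 1
s8 (pos 8,9,10,11,12,13,14,15): 1⊕1⊕0⊕0⊕0⊕0⊕1⊕0 = 1
Syndrome s8…s1 = 1110 → error at position 14.

1110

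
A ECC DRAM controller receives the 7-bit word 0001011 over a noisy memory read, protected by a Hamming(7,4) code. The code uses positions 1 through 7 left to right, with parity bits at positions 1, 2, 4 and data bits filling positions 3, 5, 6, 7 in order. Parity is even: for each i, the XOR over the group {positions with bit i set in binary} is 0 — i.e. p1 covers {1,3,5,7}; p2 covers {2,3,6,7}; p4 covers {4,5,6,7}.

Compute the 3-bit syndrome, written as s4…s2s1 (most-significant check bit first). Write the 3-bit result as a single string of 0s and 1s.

101

s1 (pos 1,3,5,7): 0⊕0⊕0⊕1 = 1
s2 (pos 2,3,6,7): 0⊕0⊕1⊕1 = 0
s4 (pos 4,5,6,7): 1⊕0⊕1⊕1 = 1
Syndrome s4…s1 = 101 → error at position 5.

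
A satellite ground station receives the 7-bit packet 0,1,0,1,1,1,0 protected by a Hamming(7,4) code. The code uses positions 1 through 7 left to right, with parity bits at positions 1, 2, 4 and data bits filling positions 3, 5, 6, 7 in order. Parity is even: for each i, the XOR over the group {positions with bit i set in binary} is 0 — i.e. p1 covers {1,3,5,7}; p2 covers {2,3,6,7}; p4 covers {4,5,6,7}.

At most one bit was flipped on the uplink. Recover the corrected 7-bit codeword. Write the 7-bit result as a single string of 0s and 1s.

s1 (pos 1,3,5,7): 0⊕0⊕1⊕0 = 1
s2 (pos 2,3,6,7): 1⊕0⊕1⊕0 = 0
s4 (pos 4,5,6,7): 1⊕1⊕1⊕0 = 1
Syndrome s4…s1 = 101 → error at position 5.
Flip position 5: 0101110 → 0101010

0101010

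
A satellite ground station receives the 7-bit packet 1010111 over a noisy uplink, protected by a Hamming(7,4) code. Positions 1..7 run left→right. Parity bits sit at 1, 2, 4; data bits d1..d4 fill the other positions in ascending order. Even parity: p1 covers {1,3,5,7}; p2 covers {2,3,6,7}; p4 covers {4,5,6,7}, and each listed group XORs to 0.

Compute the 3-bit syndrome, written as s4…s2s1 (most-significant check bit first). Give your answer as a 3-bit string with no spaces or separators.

s1 (pos 1,3,5,7): 1⊕1⊕1⊕1 = 0
s2 (pos 2,3,6,7): 0⊕1⊕1⊕1 = 1
s4 (pos 4,5,6,7): 0⊕1⊕1⊕1 = 1
Syndrome s4…s1 = 110 → error at position 6.

110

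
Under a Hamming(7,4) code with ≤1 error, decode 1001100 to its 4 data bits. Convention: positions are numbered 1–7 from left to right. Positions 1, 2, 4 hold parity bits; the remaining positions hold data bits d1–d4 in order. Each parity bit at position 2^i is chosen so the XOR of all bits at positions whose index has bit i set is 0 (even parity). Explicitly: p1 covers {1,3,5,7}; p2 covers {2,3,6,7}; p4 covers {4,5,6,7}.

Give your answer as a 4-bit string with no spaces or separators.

0100

s1 (pos 1,3,5,7): 1⊕0⊕1⊕0 = 0
s2 (pos 2,3,6,7): 0⊕0⊕0⊕0 = 0
s4 (pos 4,5,6,7): 1⊕1⊕0⊕0 = 0
Syndrome s4…s1 = 000 → no error.
Read data bits from positions 3,5,6,7: 0100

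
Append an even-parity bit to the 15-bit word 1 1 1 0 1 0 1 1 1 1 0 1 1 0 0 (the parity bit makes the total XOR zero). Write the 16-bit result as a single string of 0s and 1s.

XOR of the 15 data bits: 1⊕1⊕1⊕0⊕1⊕0⊕1⊕1⊕1⊕1⊕0⊕1⊕1⊕0⊕0 = 0
Parity bit = 0 (so all 16 bits XOR to 0).

1110101111011000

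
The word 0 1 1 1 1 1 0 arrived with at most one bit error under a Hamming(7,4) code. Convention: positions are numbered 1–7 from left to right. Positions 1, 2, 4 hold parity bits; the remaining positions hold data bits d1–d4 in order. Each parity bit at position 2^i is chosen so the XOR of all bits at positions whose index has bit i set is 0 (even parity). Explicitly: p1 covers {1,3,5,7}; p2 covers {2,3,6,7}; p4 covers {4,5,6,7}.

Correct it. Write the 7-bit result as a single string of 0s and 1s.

s1 (pos 1,3,5,7): 0⊕1⊕1⊕0 = 0
s2 (pos 2,3,6,7): 1⊕1⊕1⊕0 = 1
s4 (pos 4,5,6,7): 1⊕1⊕1⊕0 = 1
Syndrome s4…s1 = 110 → error at position 6.
Flip position 6: 0111110 → 0111100

0111100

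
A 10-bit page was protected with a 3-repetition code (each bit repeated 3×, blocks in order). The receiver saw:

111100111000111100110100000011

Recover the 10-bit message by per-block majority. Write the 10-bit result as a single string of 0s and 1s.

Block 1 (111): 3 ones → 1
Block 2 (100): 1 one → 0
Block 3 (111): 3 ones → 1
Block 4 (000): 0 ones → 0
Block 5 (111): 3 ones → 1
Block 6 (100): 1 one → 0
Block 7 (110): 2 ones → 1
Block 8 (100): 1 one → 0
Block 9 (000): 0 ones → 0
Block 10 (011): 2 ones → 1

1010101001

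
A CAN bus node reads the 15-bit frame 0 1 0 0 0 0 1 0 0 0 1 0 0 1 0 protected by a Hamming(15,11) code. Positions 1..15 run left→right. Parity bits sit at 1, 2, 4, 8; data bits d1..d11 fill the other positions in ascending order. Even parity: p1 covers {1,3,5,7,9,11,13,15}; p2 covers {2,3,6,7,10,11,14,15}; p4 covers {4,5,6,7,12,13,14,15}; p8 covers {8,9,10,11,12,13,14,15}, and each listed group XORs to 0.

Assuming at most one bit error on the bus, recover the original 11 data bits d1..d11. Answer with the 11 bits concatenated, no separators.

s1 (pos 1,3,5,7,9,11,13,15): 0⊕0⊕0⊕1⊕0⊕1⊕0⊕0 = 0
s2 (pos 2,3,6,7,10,11,14,15): 1⊕0⊕0⊕1⊕0⊕1⊕1⊕0 = 0
s4 (pos 4,5,6,7,12,13,14,15): 0⊕0⊕0⊕1⊕0⊕0⊕1⊕0 = 0
s8 (pos 8,9,10,11,12,13,14,15): 0⊕0⊕0⊕1⊕0⊕0⊕1⊕0 = 0
Syndrome s8…s1 = 0000 → no error.
Read data bits from positions 3,5,6,7,9,10,11,12,13,14,15: 00010010010

00010010010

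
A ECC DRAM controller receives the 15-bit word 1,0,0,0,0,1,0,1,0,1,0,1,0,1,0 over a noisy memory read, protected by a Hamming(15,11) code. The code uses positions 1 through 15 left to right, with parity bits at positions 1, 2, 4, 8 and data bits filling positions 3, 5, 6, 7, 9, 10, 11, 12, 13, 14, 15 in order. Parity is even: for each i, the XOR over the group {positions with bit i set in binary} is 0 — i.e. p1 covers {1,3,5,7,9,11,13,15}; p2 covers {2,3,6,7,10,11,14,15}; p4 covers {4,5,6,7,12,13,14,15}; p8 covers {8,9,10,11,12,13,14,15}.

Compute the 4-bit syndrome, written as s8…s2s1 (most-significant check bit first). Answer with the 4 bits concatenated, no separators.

0111

s1 (pos 1,3,5,7,9,11,13,15): 1⊕0⊕0⊕0⊕0⊕0⊕0⊕0 = 1
s2 (pos 2,3,6,7,10,11,14,15): 0⊕0⊕1⊕0⊕1⊕0⊕1⊕0 = 1
s4 (pos 4,5,6,7,12,13,14,15): 0⊕0⊕1⊕0⊕1⊕0⊕1⊕0 = 1
s8 (pos 8,9,10,11,12,13,14,15): 1⊕0⊕1⊕0⊕1⊕0⊕1⊕0 = 0
Syndrome s8…s1 = 0111 → error at position 7.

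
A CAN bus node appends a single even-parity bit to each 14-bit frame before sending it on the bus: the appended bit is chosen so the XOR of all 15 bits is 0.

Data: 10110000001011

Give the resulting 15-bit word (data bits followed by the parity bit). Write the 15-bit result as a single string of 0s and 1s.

101100000010110

XOR of the 14 data bits: 1⊕0⊕1⊕1⊕0⊕0⊕0⊕0⊕0⊕0⊕1⊕0⊕1⊕1 = 0
Parity bit = 0 (so all 15 bits XOR to 0).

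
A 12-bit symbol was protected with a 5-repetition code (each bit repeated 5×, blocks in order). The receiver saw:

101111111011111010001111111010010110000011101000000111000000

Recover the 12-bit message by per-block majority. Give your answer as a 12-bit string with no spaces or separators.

111011101010

Block 1 (10111): 4 ones → 1
Block 2 (11110): 4 ones → 1
Block 3 (11111): 5 ones → 1
Block 4 (01000): 1 one → 0
Block 5 (11111): 5 ones → 1
Block 6 (11010): 3 ones → 1
Block 7 (01011): 3 ones → 1
Block 8 (00000): 0 ones → 0
Block 9 (11101): 4 ones → 1
Block 10 (00000): 0 ones → 0
Block 11 (01110): 3 ones → 1
Block 12 (00000): 0 ones → 0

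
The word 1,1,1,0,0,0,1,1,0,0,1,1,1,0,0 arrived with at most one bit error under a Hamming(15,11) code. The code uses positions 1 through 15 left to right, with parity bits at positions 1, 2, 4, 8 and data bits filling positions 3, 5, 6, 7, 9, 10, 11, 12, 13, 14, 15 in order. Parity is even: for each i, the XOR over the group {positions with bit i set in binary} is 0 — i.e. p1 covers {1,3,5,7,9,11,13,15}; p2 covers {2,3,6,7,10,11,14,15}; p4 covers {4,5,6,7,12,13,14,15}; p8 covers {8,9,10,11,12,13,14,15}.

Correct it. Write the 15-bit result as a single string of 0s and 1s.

111010110011100

s1 (pos 1,3,5,7,9,11,13,15): 1⊕1⊕0⊕1⊕0⊕1⊕1⊕0 = 1
s2 (pos 2,3,6,7,10,11,14,15): 1⊕1⊕0⊕1⊕0⊕1⊕0⊕0 = 0
s4 (pos 4,5,6,7,12,13,14,15): 0⊕0⊕0⊕1⊕1⊕1⊕0⊕0 = 1
s8 (pos 8,9,10,11,12,13,14,15): 1⊕0⊕0⊕1⊕1⊕1⊕0⊕0 = 0
Syndrome s8…s1 = 0101 → error at position 5.
Flip position 5: 111000110011100 → 111010110011100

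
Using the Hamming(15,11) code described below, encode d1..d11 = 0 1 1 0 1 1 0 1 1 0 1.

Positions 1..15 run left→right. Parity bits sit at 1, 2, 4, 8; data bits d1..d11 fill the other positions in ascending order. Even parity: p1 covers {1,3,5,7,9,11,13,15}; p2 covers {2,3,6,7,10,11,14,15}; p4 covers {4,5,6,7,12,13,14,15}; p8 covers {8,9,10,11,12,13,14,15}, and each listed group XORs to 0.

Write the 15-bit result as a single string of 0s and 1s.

Place data at non-parity positions: p1 p2 0 p4 1 1 0 p8 1 1 0 1 1 0 1
p1 (pos 1,3,5,7,9,11,13,15): XOR of data positions = 0⊕1⊕0⊕1⊕0⊕1⊕1 = 0
p2 (pos 2,3,6,7,10,11,14,15): XOR of data positions = 0⊕1⊕0⊕1⊕0⊕0⊕1 = 1
p4 (pos 4,5,6,7,12,13,14,15): XOR of data positions = 1⊕1⊕0⊕1⊕1⊕0⊕1 = 1
p8 (pos 8,9,10,11,12,13,14,15): XOR of data positions = 1⊕1⊕0⊕1⊕1⊕0⊕1 = 1
Codeword: 010111011101101

010111011101101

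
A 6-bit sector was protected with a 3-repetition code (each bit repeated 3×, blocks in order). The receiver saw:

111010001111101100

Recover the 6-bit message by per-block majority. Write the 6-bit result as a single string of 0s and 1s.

100110

Block 1 (111): 3 ones → 1
Block 2 (010): 1 one → 0
Block 3 (001): 1 one → 0
Block 4 (111): 3 ones → 1
Block 5 (101): 2 ones → 1
Block 6 (100): 1 one → 0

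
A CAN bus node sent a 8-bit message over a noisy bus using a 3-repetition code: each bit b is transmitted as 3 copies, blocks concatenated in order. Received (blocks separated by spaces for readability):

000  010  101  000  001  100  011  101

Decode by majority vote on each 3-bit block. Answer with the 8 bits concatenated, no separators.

Block 1 (000): 0 ones → 0
Block 2 (010): 1 one → 0
Block 3 (101): 2 ones → 1
Block 4 (000): 0 ones → 0
Block 5 (001): 1 one → 0
Block 6 (100): 1 one → 0
Block 7 (011): 2 ones → 1
Block 8 (101): 2 ones → 1

00100011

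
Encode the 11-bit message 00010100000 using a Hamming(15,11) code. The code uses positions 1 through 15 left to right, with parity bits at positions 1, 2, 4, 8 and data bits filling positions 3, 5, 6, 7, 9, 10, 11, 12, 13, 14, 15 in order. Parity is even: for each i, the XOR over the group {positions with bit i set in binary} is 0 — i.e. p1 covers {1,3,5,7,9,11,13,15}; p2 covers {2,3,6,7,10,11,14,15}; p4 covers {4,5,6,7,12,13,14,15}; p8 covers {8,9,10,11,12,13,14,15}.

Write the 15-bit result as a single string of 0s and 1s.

Place data at non-parity positions: p1 p2 0 p4 0 0 1 p8 0 1 0 0 0 0 0
p1 (pos 1,3,5,7,9,11,13,15): XOR of data positions = 0⊕0⊕1⊕0⊕0⊕0⊕0 = 1
p2 (pos 2,3,6,7,10,11,14,15): XOR of data positions = 0⊕0⊕1⊕1⊕0⊕0⊕0 = 0
p4 (pos 4,5,6,7,12,13,14,15): XOR of data positions = 0⊕0⊕1⊕0⊕0⊕0⊕0 = 1
p8 (pos 8,9,10,11,12,13,14,15): XOR of data positions = 0⊕1⊕0⊕0⊕0⊕0⊕0 = 1
Codeword: 100100110100000

100100110100000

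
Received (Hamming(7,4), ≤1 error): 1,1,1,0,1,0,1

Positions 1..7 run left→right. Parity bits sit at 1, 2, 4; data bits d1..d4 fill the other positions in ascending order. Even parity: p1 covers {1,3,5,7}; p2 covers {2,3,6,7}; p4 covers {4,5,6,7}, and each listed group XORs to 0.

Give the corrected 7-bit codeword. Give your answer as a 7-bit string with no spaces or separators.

1010101

s1 (pos 1,3,5,7): 1⊕1⊕1⊕1 = 0
s2 (pos 2,3,6,7): 1⊕1⊕0⊕1 = 1
s4 (pos 4,5,6,7): 0⊕1⊕0⊕1 = 0
Syndrome s4…s1 = 010 → error at position 2.
Flip position 2: 1110101 → 1010101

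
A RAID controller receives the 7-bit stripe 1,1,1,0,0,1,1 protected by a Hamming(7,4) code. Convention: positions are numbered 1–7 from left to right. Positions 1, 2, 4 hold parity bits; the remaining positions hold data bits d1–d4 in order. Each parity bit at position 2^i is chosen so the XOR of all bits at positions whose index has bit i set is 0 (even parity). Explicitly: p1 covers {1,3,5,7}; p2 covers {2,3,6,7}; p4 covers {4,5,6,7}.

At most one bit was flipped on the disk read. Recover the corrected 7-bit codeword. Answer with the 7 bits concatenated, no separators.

0110011

s1 (pos 1,3,5,7): 1⊕1⊕0⊕1 = 1
s2 (pos 2,3,6,7): 1⊕1⊕1⊕1 = 0
s4 (pos 4,5,6,7): 0⊕0⊕1⊕1 = 0
Syndrome s4…s1 = 001 → error at position 1.
Flip position 1: 1110011 → 0110011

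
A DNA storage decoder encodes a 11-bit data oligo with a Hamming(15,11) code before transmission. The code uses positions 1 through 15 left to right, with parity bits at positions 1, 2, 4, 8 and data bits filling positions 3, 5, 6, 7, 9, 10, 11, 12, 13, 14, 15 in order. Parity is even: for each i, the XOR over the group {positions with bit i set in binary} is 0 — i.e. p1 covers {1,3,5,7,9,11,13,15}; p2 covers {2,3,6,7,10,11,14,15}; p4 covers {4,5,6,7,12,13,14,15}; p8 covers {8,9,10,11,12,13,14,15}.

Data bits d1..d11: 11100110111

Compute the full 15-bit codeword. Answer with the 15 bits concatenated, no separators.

Place data at non-parity positions: p1 p2 1 p4 1 1 0 p8 0 1 1 0 1 1 1
p1 (pos 1,3,5,7,9,11,13,15): XOR of data positions = 1⊕1⊕0⊕0⊕1⊕1⊕1 = 1
p2 (pos 2,3,6,7,10,11,14,15): XOR of data positions = 1⊕1⊕0⊕1⊕1⊕1⊕1 = 0
p4 (pos 4,5,6,7,12,13,14,15): XOR of data positions = 1⊕1⊕0⊕0⊕1⊕1⊕1 = 1
p8 (pos 8,9,10,11,12,13,14,15): XOR of data positions = 0⊕1⊕1⊕0⊕1⊕1⊕1 = 1
Codeword: 101111010110111

101111010110111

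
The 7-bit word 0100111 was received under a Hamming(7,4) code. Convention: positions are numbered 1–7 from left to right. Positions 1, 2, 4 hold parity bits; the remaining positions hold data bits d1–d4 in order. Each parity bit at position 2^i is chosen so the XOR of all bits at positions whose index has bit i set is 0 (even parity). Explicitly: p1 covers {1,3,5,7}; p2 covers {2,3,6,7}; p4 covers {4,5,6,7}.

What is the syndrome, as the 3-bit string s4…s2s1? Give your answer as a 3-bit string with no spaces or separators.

s1 (pos 1,3,5,7): 0⊕0⊕1⊕1 = 0
s2 (pos 2,3,6,7): 1⊕0⊕1⊕1 = 1
s4 (pos 4,5,6,7): 0⊕1⊕1⊕1 = 1
Syndrome s4…s1 = 110 → error at position 6.

110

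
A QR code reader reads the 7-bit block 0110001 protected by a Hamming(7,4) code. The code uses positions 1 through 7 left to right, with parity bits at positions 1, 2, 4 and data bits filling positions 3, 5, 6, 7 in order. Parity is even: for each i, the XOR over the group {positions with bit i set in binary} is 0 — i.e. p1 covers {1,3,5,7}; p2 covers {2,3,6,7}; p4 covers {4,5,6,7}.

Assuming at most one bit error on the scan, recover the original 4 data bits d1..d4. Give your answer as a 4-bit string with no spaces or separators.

1011

s1 (pos 1,3,5,7): 0⊕1⊕0⊕1 = 0
s2 (pos 2,3,6,7): 1⊕1⊕0⊕1 = 1
s4 (pos 4,5,6,7): 0⊕0⊕0⊕1 = 1
Syndrome s4…s1 = 110 → error at position 6.
Flip position 6: 0110001 → 0110011
Read data bits from positions 3,5,6,7: 1011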